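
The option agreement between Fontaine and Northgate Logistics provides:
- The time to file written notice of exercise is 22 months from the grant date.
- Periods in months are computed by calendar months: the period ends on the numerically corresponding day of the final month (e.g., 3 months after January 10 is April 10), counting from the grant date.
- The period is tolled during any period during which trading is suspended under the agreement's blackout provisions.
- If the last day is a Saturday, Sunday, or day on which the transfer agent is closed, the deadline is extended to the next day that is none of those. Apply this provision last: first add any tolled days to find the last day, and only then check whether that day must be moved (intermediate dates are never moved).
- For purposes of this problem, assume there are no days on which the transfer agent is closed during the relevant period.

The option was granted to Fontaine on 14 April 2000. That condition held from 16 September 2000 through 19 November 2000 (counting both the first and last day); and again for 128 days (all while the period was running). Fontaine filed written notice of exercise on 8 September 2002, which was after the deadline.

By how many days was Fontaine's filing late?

22 months after 14 April 2000 is February 14, 2002.
From September 16, 2000 through November 19, 2000 inclusive is 65 days; tolling adds 65 days: February 14, 2002 + 65 days = April 20, 2002.
Tolling adds 128 days: April 20, 2002 + 128 days = August 26, 2002.
August 26, 2002 is a Monday and not a day on which the transfer agent is closed, so no extension applies.
The deadline is August 26, 2002; from August 26, 2002 to September 8, 2002 is 13 days.

13 days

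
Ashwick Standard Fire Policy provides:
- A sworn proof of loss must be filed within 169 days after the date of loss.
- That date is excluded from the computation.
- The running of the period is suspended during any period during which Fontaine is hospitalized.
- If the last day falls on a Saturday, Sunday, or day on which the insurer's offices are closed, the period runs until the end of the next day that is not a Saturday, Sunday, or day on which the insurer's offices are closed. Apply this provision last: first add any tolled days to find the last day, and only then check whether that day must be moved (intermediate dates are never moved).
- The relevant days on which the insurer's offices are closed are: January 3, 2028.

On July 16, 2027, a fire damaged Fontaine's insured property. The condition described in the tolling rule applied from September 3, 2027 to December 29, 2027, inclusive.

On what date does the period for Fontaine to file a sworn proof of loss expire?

169 days after July 16, 2027 is January 1, 2028.
From September 3, 2027 through December 29, 2027 inclusive is 118 days; tolling adds 118 days: January 1, 2028 + 118 days = April 28, 2028.
April 28, 2028 is a Friday and not a day on which the insurer's offices are closed, so no extension applies.

April 28, 2028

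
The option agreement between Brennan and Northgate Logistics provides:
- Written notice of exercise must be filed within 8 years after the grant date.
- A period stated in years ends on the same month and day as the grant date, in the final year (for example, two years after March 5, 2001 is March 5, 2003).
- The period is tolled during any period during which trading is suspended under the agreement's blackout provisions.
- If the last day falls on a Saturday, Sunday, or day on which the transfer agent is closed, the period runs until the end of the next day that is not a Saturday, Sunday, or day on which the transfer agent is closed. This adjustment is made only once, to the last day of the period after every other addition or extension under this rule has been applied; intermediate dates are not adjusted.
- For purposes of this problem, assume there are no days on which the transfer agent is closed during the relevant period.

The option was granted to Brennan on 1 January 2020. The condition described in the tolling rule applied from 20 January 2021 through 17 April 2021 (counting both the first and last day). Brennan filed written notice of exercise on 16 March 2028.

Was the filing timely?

8 years after 1 January 2020 is January 1, 2028.
From January 20, 2021 through April 17, 2021 inclusive is 88 days; tolling adds 88 days: January 1, 2028 + 88 days = March 29, 2028.
March 29, 2028 is a Wednesday and not a day on which the transfer agent is closed, so no extension applies.
The deadline is March 29, 2028; the filing on March 16, 2028 is on or before that date.

Yes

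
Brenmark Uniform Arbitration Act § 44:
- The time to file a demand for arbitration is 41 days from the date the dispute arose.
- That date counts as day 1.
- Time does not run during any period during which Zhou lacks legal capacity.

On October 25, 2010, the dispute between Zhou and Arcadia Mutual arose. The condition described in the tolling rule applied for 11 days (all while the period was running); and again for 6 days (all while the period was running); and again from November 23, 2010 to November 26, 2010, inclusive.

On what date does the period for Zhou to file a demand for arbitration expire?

December 25, 2010

Counting October 25, 2010 as day 1, day 41 is December 4, 2010.
Tolling adds 11 days: December 4, 2010 + 11 days = December 15, 2010.
Tolling adds 6 days: December 15, 2010 + 6 days = December 21, 2010.
From November 23, 2010 through November 26, 2010 inclusive is 4 days; tolling adds 4 days: December 21, 2010 + 4 days = December 25, 2010.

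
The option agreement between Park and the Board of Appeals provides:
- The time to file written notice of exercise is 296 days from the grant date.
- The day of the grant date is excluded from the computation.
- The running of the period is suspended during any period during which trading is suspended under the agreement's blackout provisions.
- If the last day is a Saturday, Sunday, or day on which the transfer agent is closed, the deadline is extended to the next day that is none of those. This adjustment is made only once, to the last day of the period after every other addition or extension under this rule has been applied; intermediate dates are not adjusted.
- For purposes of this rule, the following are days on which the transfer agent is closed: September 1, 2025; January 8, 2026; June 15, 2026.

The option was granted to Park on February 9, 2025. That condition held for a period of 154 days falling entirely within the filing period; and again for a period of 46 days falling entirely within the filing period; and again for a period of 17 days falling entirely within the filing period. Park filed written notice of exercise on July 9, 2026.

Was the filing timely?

No

296 days after February 9, 2025 is December 2, 2025.
Tolling adds 154 days: December 2, 2025 + 154 days = May 5, 2026.
Tolling adds 46 days: May 5, 2026 + 46 days = June 20, 2026.
Tolling adds 17 days: June 20, 2026 + 17 days = July 7, 2026.
July 7, 2026 is a Tuesday and not a day on which the transfer agent is closed, so no extension applies.
The deadline is July 7, 2026; the filing on July 9, 2026 is after that date.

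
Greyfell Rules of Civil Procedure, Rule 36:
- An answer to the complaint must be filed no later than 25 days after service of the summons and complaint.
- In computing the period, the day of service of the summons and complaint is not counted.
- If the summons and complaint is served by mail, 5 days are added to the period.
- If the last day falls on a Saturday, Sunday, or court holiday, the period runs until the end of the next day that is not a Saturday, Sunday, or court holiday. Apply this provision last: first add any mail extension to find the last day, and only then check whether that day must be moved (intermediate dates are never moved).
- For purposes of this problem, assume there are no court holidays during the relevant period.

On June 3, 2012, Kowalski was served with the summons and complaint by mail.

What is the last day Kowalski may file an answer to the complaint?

25 days after June 3, 2012 is June 28, 2012.
Service was by mail, adding 5 days: June 28, 2012 + 5 days = July 3, 2012.
July 3, 2012 is a Tuesday and not a court holiday, so no extension applies.

July 3, 2012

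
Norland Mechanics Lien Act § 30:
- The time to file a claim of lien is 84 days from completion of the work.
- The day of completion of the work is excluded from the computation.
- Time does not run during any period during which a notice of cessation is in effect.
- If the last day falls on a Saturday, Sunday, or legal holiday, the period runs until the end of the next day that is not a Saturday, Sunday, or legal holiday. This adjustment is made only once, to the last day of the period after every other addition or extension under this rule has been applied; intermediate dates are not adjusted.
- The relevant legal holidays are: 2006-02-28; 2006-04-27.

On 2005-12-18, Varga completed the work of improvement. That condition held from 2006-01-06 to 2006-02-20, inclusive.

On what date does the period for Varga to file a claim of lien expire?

April 28, 2006

84 days after 2005-12-18 is March 12, 2006.
From January 6, 2006 through February 20, 2006 inclusive is 46 days; tolling adds 46 days: March 12, 2006 + 46 days = April 27, 2006.
April 27, 2006 is a listed holiday. The next qualifying day is April 28, 2006.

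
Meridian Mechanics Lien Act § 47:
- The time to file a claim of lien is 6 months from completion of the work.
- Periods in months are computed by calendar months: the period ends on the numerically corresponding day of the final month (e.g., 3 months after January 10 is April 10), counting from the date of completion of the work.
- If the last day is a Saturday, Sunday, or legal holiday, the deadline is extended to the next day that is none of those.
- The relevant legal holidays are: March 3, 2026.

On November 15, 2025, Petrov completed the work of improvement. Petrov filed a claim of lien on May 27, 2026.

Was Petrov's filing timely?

No

6 months after November 15, 2025 is May 15, 2026.
May 15, 2026 is a Friday and not a legal holiday, so no extension applies.
The deadline is May 15, 2026; the filing on May 27, 2026 is after that date.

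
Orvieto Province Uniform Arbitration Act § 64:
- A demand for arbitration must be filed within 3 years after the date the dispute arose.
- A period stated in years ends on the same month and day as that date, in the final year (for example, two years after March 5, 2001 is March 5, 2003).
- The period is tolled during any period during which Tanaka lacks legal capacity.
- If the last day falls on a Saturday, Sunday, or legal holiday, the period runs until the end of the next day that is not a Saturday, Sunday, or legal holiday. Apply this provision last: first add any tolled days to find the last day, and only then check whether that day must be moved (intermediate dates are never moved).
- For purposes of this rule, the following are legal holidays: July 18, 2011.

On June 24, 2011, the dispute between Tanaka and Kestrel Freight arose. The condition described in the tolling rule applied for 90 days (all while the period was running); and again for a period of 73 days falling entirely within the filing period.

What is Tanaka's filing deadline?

December 4, 2014

3 years after June 24, 2011 is June 24, 2014.
Tolling adds 90 days: June 24, 2014 + 90 days = September 22, 2014.
Tolling adds 73 days: September 22, 2014 + 73 days = December 4, 2014.
December 4, 2014 is a Thursday and not a legal holiday, so no extension applies.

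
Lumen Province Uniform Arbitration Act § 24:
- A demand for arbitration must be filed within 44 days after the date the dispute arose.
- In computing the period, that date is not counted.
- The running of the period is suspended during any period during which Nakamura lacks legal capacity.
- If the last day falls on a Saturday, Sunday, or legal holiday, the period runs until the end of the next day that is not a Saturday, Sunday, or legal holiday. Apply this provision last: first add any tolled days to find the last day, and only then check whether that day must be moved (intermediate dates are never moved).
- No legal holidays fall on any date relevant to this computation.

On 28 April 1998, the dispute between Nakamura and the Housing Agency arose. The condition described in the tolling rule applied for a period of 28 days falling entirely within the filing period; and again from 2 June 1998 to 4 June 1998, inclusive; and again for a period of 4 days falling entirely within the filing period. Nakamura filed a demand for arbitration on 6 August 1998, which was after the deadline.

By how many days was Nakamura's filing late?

44 days after 28 April 1998 is June 11, 1998.
Tolling adds 28 days: June 11, 1998 + 28 days = July 9, 1998.
From June 2, 1998 through June 4, 1998 inclusive is 3 days; tolling adds 3 days: July 9, 1998 + 3 days = July 12, 1998.
Tolling adds 4 days: July 12, 1998 + 4 days = July 16, 1998.
July 16, 1998 is a Thursday and not a legal holiday, so no extension applies.
The deadline is July 16, 1998; from July 16, 1998 to August 6, 1998 is 21 days.

21 days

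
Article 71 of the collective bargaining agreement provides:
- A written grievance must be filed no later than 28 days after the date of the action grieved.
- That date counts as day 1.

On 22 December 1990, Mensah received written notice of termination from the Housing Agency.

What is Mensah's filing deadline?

Counting 22 December 1990 as day 1, day 28 is January 18, 1991.

January 18, 1991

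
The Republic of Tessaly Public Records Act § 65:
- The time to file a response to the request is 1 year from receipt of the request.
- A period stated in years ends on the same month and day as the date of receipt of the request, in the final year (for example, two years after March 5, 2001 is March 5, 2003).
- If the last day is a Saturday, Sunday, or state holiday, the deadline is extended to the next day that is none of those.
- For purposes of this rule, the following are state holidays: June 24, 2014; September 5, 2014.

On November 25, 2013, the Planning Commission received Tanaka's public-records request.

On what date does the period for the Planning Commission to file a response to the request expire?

November 25, 2014

1 year after November 25, 2013 is November 25, 2014.
November 25, 2014 is a Tuesday and not a state holiday, so no extension applies.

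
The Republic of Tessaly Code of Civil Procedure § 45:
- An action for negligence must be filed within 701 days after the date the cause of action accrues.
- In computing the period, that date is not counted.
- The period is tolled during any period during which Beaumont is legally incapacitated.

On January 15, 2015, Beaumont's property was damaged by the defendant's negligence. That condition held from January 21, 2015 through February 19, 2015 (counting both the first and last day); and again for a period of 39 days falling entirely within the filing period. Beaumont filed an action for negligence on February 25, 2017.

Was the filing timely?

701 days after January 15, 2015 is December 16, 2016.
From January 21, 2015 through February 19, 2015 inclusive is 30 days; tolling adds 30 days: December 16, 2016 + 30 days = January 15, 2017.
Tolling adds 39 days: January 15, 2017 + 39 days = February 23, 2017.
The deadline is February 23, 2017; the filing on February 25, 2017 is after that date.

No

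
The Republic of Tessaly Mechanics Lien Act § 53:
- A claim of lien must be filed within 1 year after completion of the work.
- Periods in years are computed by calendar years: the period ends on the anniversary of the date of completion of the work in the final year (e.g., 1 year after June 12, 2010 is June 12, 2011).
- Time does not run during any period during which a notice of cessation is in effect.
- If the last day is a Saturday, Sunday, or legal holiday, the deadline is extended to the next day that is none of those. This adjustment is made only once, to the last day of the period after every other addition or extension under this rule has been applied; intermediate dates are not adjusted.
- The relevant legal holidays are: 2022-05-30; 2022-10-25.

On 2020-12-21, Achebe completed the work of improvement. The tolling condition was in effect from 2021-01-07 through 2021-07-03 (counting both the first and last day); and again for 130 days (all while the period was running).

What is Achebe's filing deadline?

1 year after 2020-12-21 is December 21, 2021.
From January 7, 2021 through July 3, 2021 inclusive is 178 days; tolling adds 178 days: December 21, 2021 + 178 days = June 17, 2022.
Tolling adds 130 days: June 17, 2022 + 130 days = October 25, 2022.
October 25, 2022 is a listed holiday. The next qualifying day is October 26, 2022.

October 26, 2022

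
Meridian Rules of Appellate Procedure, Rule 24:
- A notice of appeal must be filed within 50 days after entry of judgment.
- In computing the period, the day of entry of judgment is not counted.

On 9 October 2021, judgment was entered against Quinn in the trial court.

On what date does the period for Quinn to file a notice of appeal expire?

November 28, 2021

50 days after 9 October 2021 is November 28, 2021.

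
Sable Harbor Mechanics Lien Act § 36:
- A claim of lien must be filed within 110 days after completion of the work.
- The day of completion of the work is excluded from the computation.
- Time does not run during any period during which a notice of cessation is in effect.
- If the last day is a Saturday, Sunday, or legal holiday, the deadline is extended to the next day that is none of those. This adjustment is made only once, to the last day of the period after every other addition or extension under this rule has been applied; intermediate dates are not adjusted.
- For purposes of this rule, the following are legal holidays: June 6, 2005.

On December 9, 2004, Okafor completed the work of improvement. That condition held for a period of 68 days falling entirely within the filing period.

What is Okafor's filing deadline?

110 days after December 9, 2004 is March 29, 2005.
Tolling adds 68 days: March 29, 2005 + 68 days = June 5, 2005.
June 5, 2005 is Sunday; June 6, 2005 is a listed holiday. The next qualifying day is June 7, 2005.

June 7, 2005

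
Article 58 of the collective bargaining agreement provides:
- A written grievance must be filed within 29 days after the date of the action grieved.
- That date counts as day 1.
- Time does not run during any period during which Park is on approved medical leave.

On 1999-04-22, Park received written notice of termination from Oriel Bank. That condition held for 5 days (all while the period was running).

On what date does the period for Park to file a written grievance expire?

Counting 1999-04-22 as day 1, day 29 is May 20, 1999.
Tolling adds 5 days: May 20, 1999 + 5 days = May 25, 1999.

May 25, 1999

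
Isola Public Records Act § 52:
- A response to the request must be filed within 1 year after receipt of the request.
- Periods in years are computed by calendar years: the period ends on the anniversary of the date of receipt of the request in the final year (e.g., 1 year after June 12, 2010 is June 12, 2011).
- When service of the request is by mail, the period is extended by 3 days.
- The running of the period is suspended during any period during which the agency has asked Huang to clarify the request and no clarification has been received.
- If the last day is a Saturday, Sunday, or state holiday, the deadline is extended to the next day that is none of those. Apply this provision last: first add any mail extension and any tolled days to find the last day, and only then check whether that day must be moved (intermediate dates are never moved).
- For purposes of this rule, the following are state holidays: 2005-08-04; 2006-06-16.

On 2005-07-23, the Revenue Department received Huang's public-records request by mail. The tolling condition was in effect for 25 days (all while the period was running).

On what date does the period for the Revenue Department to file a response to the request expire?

August 21, 2006

1 year after 2005-07-23 is July 23, 2006.
Service was by mail, adding 3 days: July 23, 2006 + 3 days = July 26, 2006.
Tolling adds 25 days: July 26, 2006 + 25 days = August 20, 2006.
August 20, 2006 is Sunday. The next qualifying day is August 21, 2006.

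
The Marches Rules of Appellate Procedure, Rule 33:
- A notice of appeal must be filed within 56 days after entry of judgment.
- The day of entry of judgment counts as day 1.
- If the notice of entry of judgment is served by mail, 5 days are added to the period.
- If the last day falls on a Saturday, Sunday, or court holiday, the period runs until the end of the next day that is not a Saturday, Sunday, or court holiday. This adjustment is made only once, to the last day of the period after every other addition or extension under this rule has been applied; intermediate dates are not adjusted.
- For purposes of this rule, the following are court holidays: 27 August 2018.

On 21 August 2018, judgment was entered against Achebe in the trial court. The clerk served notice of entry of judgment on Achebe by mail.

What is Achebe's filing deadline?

October 22, 2018

Counting 21 August 2018 as day 1, day 56 is October 15, 2018.
Service was by mail, adding 5 days: October 15, 2018 + 5 days = October 20, 2018.
October 20, 2018 is Saturday; October 21, 2018 is Sunday. The next qualifying day is October 22, 2018.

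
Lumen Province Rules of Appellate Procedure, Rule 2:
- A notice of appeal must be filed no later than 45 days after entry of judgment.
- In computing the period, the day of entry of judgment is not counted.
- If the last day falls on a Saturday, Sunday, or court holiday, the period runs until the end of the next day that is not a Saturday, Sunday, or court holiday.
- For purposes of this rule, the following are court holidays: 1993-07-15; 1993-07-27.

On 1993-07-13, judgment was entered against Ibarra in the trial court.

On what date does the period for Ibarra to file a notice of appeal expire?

August 27, 1993

45 days after 1993-07-13 is August 27, 1993.
August 27, 1993 is a Friday and not a court holiday, so no extension applies.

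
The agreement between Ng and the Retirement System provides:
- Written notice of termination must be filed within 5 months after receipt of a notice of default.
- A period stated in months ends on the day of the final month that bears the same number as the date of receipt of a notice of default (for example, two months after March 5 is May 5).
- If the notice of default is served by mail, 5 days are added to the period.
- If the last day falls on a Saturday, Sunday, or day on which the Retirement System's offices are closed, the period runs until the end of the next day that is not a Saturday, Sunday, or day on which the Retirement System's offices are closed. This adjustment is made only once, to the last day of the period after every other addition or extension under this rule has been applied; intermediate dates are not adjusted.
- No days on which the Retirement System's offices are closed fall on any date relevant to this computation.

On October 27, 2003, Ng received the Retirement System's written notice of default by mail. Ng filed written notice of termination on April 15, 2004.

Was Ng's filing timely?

No

5 months after October 27, 2003 is March 27, 2004.
Service was by mail, adding 5 days: March 27, 2004 + 5 days = April 1, 2004.
April 1, 2004 is a Thursday and not a day on which the Retirement System's offices are closed, so no extension applies.
The deadline is April 1, 2004; the filing on April 15, 2004 is after that date.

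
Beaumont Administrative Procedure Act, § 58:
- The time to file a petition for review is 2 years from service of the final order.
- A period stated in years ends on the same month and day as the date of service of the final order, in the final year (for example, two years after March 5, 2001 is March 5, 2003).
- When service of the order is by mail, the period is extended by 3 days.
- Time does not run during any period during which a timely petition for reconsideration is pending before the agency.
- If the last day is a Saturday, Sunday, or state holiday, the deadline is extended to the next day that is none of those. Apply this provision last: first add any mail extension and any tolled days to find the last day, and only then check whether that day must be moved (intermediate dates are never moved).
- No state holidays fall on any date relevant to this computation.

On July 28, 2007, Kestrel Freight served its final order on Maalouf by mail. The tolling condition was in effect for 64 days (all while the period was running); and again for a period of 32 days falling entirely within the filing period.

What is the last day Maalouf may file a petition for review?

November 4, 2009

2 years after July 28, 2007 is July 28, 2009.
Service was by mail, adding 3 days: July 28, 2009 + 3 days = July 31, 2009.
Tolling adds 64 days: July 31, 2009 + 64 days = October 3, 2009.
Tolling adds 32 days: October 3, 2009 + 32 days = November 4, 2009.
November 4, 2009 is a Wednesday and not a state holiday, so no extension applies.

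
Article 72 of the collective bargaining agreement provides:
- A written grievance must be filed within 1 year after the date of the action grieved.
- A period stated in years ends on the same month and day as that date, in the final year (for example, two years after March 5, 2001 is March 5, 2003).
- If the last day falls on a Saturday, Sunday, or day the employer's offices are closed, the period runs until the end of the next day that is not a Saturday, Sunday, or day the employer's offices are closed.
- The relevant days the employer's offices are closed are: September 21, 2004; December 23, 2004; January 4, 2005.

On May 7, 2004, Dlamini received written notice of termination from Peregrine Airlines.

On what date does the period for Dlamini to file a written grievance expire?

May 9, 2005

1 year after May 7, 2004 is May 7, 2005.
May 7, 2005 is Saturday; May 8, 2005 is Sunday. The next qualifying day is May 9, 2005.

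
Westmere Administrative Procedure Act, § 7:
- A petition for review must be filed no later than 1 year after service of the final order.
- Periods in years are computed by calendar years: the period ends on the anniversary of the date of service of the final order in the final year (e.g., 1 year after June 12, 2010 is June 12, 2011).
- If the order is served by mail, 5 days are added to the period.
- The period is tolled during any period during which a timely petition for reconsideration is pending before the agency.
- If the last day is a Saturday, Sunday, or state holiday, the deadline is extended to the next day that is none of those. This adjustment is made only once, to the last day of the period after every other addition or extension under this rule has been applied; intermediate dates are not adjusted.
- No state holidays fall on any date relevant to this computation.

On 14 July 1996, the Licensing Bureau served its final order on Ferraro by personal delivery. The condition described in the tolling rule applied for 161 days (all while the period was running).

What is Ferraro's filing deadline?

1 year after 14 July 1996 is July 14, 1997.
Service was not by mail, so no mail extension applies.
Tolling adds 161 days: July 14, 1997 + 161 days = December 22, 1997.
December 22, 1997 is a Monday and not a state holiday, so no extension applies.

December 22, 1997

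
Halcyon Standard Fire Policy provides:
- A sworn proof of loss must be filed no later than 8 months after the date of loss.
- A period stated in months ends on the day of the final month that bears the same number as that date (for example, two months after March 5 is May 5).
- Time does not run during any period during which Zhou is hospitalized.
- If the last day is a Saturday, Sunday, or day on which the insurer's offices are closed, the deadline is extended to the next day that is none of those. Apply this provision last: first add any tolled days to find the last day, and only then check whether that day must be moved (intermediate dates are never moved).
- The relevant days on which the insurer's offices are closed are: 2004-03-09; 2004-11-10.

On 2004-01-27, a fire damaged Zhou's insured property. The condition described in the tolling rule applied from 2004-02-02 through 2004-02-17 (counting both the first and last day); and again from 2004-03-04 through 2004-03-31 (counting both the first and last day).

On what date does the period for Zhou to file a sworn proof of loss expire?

November 11, 2004

8 months after 2004-01-27 is September 27, 2004.
From February 2, 2004 through February 17, 2004 inclusive is 16 days; tolling adds 16 days: September 27, 2004 + 16 days = October 13, 2004.
From March 4, 2004 through March 31, 2004 inclusive is 28 days; tolling adds 28 days: October 13, 2004 + 28 days = November 10, 2004.
November 10, 2004 is a listed holiday. The next qualifying day is November 11, 2004.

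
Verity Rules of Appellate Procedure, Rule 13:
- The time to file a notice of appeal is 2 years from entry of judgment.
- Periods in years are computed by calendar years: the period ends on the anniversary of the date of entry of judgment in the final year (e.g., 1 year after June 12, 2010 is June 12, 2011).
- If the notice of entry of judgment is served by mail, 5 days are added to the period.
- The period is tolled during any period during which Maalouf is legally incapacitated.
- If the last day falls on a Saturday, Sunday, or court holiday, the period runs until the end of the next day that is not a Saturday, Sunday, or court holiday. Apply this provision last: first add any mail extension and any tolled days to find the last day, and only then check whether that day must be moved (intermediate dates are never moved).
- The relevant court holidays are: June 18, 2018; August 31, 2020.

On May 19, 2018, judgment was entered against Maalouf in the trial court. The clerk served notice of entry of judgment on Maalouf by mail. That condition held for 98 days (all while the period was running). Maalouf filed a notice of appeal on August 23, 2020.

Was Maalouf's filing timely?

Yes

2 years after May 19, 2018 is May 19, 2020.
Service was by mail, adding 5 days: May 19, 2020 + 5 days = May 24, 2020.
Tolling adds 98 days: May 24, 2020 + 98 days = August 30, 2020.
August 30, 2020 is Sunday; August 31, 2020 is a listed holiday. The next qualifying day is September 1, 2020.
The deadline is September 1, 2020; the filing on August 23, 2020 is on or before that date.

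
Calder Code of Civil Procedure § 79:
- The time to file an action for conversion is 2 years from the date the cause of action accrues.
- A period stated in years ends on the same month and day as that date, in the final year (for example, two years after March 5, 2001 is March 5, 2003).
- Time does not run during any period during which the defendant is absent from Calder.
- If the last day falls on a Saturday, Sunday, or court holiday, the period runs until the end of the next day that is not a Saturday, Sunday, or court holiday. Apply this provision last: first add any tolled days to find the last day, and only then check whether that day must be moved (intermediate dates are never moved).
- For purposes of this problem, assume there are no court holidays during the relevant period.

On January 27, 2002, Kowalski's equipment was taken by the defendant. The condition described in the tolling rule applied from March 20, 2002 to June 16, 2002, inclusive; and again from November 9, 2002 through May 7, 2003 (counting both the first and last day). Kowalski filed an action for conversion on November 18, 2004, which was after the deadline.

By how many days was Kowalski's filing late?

2 years after January 27, 2002 is January 27, 2004.
From March 20, 2002 through June 16, 2002 inclusive is 89 days; tolling adds 89 days: January 27, 2004 + 89 days = April 25, 2004.
From November 9, 2002 through May 7, 2003 inclusive is 180 days; tolling adds 180 days: April 25, 2004 + 180 days = October 22, 2004.
October 22, 2004 is a Friday and not a court holiday, so no extension applies.
The deadline is October 22, 2004; from October 22, 2004 to November 18, 2004 is 27 days.

27 days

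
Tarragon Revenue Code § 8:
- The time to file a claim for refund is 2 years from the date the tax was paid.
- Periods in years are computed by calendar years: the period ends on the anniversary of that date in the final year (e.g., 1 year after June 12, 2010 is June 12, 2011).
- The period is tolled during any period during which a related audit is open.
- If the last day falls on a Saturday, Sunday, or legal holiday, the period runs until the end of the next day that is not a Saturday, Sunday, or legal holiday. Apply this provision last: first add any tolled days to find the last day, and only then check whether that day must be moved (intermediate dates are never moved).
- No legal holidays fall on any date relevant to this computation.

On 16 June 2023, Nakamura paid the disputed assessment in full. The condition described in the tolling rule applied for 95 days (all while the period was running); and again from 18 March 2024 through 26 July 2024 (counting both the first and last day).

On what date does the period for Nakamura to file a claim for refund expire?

2 years after 16 June 2023 is June 16, 2025.
Tolling adds 95 days: June 16, 2025 + 95 days = September 19, 2025.
From March 18, 2024 through July 26, 2024 inclusive is 131 days; tolling adds 131 days: September 19, 2025 + 131 days = January 28, 2026.
January 28, 2026 is a Wednesday and not a legal holiday, so no extension applies.

January 28, 2026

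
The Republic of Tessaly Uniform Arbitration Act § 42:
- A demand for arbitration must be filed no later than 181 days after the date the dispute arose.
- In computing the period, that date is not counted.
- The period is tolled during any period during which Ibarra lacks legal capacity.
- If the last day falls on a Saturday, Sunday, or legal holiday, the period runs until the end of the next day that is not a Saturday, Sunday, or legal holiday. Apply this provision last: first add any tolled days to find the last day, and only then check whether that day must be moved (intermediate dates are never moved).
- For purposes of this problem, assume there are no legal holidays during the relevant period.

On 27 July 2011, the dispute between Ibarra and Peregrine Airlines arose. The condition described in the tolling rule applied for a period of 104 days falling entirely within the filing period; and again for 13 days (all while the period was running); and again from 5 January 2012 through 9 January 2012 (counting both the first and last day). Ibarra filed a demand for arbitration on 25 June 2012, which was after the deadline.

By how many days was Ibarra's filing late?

31 days

181 days after 27 July 2011 is January 24, 2012.
Tolling adds 104 days: January 24, 2012 + 104 days = May 7, 2012.
Tolling adds 13 days: May 7, 2012 + 13 days = May 20, 2012.
From January 5, 2012 through January 9, 2012 inclusive is 5 days; tolling adds 5 days: May 20, 2012 + 5 days = May 25, 2012.
May 25, 2012 is a Friday and not a legal holiday, so no extension applies.
The deadline is May 25, 2012; from May 25, 2012 to June 25, 2012 is 31 days.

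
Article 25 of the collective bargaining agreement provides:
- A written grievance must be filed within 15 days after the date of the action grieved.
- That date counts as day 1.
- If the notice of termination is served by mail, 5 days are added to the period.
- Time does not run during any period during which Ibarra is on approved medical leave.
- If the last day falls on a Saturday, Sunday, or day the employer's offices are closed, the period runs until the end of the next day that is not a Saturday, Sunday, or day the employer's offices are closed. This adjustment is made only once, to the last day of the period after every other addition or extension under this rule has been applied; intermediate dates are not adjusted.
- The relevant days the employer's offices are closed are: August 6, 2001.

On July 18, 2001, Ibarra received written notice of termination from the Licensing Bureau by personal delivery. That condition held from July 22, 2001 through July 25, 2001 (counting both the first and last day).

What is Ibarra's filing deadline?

August 7, 2001

Counting July 18, 2001 as day 1, day 15 is August 1, 2001.
Service was not by mail, so no mail extension applies.
From July 22, 2001 through July 25, 2001 inclusive is 4 days; tolling adds 4 days: August 1, 2001 + 4 days = August 5, 2001.
August 5, 2001 is Sunday; August 6, 2001 is a listed holiday. The next qualifying day is August 7, 2001.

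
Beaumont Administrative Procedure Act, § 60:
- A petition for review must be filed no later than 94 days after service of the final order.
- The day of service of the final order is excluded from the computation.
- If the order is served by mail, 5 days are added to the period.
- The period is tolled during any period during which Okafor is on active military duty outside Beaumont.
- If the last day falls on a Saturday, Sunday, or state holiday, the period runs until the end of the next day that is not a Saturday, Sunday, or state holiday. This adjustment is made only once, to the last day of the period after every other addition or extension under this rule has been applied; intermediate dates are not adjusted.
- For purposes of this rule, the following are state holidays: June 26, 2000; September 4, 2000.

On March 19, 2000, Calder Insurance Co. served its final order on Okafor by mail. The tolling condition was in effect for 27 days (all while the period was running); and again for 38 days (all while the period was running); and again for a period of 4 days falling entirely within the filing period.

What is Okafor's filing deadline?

September 5, 2000

94 days after March 19, 2000 is June 21, 2000.
Service was by mail, adding 5 days: June 21, 2000 + 5 days = June 26, 2000.
Tolling adds 27 days: June 26, 2000 + 27 days = July 23, 2000.
Tolling adds 38 days: July 23, 2000 + 38 days = August 30, 2000.
Tolling adds 4 days: August 30, 2000 + 4 days = September 3, 2000.
September 3, 2000 is Sunday; September 4, 2000 is a listed holiday. The next qualifying day is September 5, 2000.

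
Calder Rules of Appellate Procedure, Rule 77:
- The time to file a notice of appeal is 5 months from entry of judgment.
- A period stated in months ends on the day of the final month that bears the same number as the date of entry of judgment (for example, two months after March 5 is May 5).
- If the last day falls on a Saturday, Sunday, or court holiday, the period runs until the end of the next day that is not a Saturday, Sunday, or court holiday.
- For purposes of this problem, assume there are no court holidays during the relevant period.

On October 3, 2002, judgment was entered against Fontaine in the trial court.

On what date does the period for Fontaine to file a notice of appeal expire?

5 months after October 3, 2002 is March 3, 2003.
March 3, 2003 is a Monday and not a court holiday, so no extension applies.

March 3, 2003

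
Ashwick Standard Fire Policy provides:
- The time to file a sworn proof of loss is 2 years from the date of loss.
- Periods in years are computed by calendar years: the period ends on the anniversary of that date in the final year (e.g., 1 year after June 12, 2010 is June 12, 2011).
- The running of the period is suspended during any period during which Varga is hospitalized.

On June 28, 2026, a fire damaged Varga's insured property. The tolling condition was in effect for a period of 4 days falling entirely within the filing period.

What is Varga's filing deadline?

July 2, 2028

2 years after June 28, 2026 is June 28, 2028.
Tolling adds 4 days: June 28, 2028 + 4 days = July 2, 2028.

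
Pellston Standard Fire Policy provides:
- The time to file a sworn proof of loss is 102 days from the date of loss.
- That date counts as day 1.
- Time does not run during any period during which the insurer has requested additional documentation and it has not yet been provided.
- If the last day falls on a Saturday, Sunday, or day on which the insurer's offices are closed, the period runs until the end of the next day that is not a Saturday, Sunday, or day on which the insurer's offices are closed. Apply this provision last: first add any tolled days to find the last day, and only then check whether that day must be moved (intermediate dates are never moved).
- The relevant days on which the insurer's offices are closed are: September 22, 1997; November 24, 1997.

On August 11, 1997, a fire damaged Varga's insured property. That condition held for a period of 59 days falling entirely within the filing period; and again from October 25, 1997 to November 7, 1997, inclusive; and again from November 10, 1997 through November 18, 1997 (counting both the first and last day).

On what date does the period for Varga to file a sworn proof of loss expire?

Counting August 11, 1997 as day 1, day 102 is November 20, 1997.
Tolling adds 59 days: November 20, 1997 + 59 days = January 18, 1998.
From October 25, 1997 through November 7, 1997 inclusive is 14 days; tolling adds 14 days: January 18, 1998 + 14 days = February 1, 1998.
From November 10, 1997 through November 18, 1997 inclusive is 9 days; tolling adds 9 days: February 1, 1998 + 9 days = February 10, 1998.
February 10, 1998 is a Tuesday and not a day on which the insurer's offices are closed, so no extension applies.

February 10, 1998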